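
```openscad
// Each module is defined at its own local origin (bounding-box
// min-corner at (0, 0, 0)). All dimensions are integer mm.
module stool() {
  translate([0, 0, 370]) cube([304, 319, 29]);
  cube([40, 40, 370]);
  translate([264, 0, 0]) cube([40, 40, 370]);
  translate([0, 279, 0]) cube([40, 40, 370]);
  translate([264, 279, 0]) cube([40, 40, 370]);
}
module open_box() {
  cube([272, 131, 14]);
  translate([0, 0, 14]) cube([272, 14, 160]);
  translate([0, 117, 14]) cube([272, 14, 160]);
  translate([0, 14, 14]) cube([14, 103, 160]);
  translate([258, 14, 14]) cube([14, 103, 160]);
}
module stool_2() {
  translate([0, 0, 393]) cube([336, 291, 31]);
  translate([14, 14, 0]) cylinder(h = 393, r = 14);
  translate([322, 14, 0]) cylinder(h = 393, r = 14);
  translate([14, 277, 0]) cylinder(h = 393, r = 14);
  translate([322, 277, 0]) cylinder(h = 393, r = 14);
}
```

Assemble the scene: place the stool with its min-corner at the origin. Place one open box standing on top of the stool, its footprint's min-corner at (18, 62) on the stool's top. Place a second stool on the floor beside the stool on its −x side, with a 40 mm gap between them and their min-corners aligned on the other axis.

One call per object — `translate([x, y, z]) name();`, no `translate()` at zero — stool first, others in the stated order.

stool();
translate([18, 62, 399]) open_box();
translate([-376, 0, 0]) stool_2();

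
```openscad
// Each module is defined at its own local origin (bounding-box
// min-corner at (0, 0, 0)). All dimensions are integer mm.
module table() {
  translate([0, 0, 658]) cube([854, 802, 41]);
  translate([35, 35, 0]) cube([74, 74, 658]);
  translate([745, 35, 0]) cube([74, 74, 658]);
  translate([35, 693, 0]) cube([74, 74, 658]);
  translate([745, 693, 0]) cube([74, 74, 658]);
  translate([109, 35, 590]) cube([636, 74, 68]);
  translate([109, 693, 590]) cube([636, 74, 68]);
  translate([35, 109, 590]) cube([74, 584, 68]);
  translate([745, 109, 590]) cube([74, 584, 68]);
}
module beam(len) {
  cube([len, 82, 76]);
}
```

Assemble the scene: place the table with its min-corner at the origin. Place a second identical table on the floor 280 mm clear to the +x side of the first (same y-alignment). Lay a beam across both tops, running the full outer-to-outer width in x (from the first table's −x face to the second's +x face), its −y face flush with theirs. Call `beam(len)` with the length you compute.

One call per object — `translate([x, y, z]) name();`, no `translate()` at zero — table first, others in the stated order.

table();
translate([1134, 0, 0]) table();
translate([0, 0, 699]) beam(1988);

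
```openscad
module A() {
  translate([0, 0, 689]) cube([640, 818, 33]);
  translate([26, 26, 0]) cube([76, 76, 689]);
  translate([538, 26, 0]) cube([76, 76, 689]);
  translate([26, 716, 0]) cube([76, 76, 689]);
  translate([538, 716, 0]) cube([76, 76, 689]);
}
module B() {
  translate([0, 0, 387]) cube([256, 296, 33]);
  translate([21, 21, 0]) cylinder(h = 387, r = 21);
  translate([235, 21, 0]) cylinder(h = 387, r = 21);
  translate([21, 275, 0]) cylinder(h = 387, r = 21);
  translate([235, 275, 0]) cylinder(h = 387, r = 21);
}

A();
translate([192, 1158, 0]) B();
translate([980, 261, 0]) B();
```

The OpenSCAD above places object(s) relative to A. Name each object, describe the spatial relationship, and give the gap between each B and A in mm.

Each stool's nearest face is 340 mm from the table's bounding box.

A is a table. B is a stool. Two stools sit around the table at the +y, +x sides. The gap between each stool and the table is 340 mm.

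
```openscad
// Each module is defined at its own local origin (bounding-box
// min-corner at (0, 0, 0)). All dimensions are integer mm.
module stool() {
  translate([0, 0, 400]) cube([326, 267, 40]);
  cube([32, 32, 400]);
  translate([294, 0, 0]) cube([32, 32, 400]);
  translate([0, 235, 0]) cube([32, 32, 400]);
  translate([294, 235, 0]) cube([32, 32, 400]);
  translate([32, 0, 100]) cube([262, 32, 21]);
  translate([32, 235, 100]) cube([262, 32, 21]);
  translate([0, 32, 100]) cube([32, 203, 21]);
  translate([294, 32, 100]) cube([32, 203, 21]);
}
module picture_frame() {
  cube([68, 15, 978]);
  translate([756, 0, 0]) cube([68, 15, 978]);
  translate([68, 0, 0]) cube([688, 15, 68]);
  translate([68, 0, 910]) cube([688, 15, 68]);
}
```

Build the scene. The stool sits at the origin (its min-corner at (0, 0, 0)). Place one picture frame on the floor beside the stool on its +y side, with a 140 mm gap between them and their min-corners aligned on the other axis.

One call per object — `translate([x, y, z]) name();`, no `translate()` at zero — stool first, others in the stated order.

stool();
translate([0, 407, 0]) picture_frame();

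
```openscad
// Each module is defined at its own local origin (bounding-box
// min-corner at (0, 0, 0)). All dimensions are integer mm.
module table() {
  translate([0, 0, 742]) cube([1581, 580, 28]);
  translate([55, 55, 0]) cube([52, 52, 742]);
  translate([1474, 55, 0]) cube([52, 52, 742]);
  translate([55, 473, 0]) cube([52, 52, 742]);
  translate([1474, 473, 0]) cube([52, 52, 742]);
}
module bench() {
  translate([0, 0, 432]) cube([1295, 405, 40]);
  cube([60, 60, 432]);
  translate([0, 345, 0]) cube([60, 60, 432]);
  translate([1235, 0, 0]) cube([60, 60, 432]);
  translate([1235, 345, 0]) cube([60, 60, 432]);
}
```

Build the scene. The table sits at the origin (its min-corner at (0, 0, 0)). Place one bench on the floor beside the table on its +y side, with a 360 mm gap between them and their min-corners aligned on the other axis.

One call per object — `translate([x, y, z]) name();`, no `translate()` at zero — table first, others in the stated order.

table();
translate([0, 940, 0]) bench();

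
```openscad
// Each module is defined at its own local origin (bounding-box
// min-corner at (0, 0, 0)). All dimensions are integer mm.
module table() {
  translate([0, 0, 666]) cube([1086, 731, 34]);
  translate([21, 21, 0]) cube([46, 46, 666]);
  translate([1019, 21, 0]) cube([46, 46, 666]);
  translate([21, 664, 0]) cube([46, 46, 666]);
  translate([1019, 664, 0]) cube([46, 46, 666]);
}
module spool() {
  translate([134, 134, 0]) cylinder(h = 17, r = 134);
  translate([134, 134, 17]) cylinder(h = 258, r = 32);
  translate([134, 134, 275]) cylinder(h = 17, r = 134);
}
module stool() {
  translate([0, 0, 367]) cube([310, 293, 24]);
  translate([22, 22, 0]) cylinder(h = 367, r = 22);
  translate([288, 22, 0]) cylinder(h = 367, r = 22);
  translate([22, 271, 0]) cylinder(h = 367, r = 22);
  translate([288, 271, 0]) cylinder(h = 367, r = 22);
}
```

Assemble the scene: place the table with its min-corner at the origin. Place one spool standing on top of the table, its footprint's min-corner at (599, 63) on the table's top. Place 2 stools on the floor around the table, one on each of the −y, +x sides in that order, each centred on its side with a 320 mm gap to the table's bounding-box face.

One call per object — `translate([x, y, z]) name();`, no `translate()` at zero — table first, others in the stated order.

table();
translate([599, 63, 700]) spool();
translate([388, -613, 0]) stool();
translate([1406, 219, 0]) stool();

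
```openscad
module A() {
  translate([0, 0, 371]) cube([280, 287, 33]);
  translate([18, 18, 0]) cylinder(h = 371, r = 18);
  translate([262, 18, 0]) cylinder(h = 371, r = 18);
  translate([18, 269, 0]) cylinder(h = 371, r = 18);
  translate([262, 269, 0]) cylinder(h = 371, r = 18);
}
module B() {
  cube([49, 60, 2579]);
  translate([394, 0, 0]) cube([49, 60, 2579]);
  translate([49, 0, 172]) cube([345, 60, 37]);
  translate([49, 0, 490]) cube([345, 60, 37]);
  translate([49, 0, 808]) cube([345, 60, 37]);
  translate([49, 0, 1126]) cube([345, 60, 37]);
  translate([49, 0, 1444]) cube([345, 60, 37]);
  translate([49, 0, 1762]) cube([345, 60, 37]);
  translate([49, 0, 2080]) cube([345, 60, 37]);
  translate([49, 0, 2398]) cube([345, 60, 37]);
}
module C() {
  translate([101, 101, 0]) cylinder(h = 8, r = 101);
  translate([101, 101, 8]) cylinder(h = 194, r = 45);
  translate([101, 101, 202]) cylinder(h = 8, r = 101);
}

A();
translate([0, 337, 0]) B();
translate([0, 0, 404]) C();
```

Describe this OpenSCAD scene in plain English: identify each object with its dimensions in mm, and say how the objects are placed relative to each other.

A is a simple wooden stool: a rectangular seat 280 mm (x) by 287 mm (y), 33 mm thick, top face at z = 404 mm, on four round legs, each 36 mm in diameter. The legs rest on z = 0, each leg's axis is inset half a diameter from the nearest pair of seat edges (so the leg's bounding box is flush with the corner).

B is a straight ladder. Two 49×60 mm vertical rails, 2579 mm tall, stand 443 mm apart (outside-to-outside) with their front faces coplanar on the −y side. 8 rungs, each 60 mm deep and 37 mm tall, span between the inner faces of the rails, front faces flush with the rails. The lowest rung's underside is at z = 172 mm and rungs are spaced 318 mm apart (underside to underside).

C is a spool: two coaxial disc flanges of radius 101 mm and thickness 8 mm, joined by a core cylinder of radius 45 mm and height 194 mm. The lower flange rests on z = 0 and the three cylinders share a vertical axis.

The ladder is on the floor beside the stool on its +y side. The spool is on top of the stool.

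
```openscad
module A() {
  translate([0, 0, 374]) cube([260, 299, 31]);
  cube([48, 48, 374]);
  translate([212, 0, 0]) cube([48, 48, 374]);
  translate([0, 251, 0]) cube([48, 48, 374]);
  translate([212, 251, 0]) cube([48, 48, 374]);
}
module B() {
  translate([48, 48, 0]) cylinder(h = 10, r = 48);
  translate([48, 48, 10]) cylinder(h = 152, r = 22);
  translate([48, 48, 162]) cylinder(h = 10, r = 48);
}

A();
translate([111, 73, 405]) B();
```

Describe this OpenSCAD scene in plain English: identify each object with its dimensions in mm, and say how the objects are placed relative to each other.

A is a simple wooden stool: a rectangular seat 260 mm (x) by 299 mm (y), 31 mm thick, top face at z = 405 mm, on four square legs, each 48×48 mm in cross-section. The legs rest on z = 0, each flush with a corner of the seat.

B is a spool: two coaxial disc flanges of radius 48 mm and thickness 10 mm, joined by a core cylinder of radius 22 mm and height 152 mm. The lower flange rests on z = 0 and the three cylinders share a vertical axis.

The spool is on top of the stool.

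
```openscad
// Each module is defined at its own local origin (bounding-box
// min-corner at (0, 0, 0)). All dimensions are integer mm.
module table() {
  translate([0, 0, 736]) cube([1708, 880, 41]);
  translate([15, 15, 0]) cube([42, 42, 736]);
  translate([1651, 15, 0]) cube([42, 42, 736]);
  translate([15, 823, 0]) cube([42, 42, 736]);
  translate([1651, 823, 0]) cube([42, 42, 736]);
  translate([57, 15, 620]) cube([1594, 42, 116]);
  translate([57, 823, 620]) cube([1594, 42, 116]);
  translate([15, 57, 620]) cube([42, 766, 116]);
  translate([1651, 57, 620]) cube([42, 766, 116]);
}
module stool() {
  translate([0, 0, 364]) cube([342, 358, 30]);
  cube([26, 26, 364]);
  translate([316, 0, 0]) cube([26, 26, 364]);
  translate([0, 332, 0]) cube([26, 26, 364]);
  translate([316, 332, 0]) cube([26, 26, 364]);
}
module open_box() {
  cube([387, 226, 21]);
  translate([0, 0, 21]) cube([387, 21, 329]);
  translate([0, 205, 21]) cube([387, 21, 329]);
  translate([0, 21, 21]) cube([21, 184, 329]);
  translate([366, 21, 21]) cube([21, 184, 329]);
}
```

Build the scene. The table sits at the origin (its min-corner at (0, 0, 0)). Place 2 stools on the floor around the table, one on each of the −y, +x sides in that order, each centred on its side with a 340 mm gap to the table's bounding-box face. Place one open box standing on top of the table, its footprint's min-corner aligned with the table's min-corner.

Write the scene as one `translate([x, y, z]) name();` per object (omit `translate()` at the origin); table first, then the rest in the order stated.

table();
translate([683, -698, 0]) stool();
translate([2048, 261, 0]) stool();
translate([0, 0, 777]) open_box();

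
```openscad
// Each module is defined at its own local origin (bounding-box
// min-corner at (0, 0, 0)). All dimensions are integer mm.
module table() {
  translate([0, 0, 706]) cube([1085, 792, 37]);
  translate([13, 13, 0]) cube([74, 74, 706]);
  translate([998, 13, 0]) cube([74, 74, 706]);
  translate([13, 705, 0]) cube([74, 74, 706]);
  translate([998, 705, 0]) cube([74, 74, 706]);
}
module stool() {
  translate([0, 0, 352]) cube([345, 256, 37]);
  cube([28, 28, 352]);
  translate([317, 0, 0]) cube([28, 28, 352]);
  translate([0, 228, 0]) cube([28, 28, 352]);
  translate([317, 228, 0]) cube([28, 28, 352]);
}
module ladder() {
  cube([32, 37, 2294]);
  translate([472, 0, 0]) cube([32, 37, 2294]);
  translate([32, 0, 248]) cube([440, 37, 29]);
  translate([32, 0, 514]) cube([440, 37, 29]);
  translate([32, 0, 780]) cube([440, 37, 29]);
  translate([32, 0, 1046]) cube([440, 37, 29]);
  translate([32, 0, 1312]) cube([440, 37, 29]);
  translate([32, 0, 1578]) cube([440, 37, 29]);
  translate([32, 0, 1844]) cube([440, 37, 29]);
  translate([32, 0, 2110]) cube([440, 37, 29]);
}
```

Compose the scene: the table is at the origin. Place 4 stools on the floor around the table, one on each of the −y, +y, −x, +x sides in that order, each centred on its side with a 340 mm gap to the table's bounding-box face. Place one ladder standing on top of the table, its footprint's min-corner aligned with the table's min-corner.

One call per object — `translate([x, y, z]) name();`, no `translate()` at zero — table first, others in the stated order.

table();
translate([370, -596, 0]) stool();
translate([370, 1132, 0]) stool();
translate([-685, 268, 0]) stool();
translate([1425, 268, 0]) stool();
translate([0, 0, 743]) ladder();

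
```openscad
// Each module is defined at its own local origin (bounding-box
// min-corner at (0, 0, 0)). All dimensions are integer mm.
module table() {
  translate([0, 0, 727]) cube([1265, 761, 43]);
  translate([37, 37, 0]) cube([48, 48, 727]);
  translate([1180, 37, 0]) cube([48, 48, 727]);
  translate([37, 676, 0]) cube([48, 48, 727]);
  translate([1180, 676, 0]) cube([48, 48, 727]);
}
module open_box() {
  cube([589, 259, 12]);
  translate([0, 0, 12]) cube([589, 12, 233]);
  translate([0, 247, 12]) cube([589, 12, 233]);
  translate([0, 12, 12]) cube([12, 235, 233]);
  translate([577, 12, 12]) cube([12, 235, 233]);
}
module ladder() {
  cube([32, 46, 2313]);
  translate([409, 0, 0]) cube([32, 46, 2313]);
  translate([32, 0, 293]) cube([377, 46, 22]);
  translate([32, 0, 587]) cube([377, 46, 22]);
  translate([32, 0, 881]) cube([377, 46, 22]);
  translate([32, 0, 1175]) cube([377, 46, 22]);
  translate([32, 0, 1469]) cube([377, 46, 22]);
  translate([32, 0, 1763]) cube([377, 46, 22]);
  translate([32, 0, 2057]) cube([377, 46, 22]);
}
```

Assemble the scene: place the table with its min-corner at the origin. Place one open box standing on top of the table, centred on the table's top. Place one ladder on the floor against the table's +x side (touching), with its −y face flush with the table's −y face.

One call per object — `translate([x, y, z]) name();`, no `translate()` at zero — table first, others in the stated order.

table();
translate([338, 251, 770]) open_box();
translate([1265, 0, 0]) ladder();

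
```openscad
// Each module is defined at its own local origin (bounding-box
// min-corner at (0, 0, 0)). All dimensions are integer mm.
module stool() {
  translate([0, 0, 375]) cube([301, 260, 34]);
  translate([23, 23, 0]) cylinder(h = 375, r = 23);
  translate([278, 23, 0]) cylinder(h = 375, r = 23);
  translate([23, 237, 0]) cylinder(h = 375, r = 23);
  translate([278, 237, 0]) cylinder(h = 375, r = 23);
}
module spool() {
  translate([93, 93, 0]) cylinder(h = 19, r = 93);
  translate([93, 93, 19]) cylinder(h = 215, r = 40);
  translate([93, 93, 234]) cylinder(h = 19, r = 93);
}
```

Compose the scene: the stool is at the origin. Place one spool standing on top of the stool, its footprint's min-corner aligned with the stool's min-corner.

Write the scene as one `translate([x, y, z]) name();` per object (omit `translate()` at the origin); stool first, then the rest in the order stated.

stool();
translate([0, 0, 409]) spool();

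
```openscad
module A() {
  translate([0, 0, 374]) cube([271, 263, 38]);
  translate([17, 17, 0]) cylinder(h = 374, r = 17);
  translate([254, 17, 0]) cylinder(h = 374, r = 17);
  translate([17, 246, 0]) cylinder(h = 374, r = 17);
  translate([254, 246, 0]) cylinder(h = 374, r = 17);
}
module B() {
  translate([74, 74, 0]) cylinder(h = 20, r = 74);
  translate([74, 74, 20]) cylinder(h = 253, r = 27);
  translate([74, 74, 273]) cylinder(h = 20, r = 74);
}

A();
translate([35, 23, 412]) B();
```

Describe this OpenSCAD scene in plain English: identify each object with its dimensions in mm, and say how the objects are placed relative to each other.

A is a four-legged stool. The seat is 271×263 mm, 38 mm thick, top at z = 412 mm. It stands on four round legs, each 34 mm in diameter, from z = 0 to the seat underside, each leg's axis is inset half a diameter from the nearest pair of seat edges (so the leg's bounding box is flush with the corner).

B is a spool: two coaxial disc flanges of radius 74 mm and thickness 20 mm, joined by a core cylinder of radius 27 mm and height 253 mm. The lower flange rests on z = 0 and the three cylinders share a vertical axis.

The spool is on top of the stool.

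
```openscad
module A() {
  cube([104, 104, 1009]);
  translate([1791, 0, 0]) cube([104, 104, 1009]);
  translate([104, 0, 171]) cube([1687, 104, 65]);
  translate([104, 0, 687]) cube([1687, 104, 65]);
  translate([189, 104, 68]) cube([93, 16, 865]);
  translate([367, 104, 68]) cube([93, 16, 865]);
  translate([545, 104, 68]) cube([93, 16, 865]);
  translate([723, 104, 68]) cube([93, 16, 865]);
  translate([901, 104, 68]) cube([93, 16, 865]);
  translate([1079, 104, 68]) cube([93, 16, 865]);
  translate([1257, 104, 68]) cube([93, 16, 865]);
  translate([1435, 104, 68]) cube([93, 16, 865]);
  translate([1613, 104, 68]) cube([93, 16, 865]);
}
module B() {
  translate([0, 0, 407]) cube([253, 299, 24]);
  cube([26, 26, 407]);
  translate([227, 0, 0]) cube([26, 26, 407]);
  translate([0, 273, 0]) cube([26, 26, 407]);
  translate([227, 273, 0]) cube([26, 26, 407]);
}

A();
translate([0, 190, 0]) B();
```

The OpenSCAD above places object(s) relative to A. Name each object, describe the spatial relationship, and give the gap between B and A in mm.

The stool's nearest face is 70 mm from the fence section's +y face.

A is a fence section. B is a stool. The stool is on the floor beside the fence section on its +y side. The gap between the stool and the fence section is 70 mm.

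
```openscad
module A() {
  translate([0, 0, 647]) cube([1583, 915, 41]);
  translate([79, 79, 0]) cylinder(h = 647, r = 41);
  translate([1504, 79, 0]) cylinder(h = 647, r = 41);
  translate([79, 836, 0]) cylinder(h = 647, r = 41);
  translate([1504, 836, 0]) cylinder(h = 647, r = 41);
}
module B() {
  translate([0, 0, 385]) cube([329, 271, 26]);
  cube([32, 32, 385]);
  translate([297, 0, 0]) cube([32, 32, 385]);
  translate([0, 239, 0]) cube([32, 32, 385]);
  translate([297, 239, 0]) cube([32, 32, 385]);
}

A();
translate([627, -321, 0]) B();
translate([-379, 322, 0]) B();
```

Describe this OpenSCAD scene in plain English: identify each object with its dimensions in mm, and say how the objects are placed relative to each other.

A is a table with a 1583×915 mm rectangular top, 41 mm thick, top surface at z = 688 mm, supported by four round legs of 82 mm diameter, each leg's bounding box inset 38 mm from the nearest pair of top edges, running from the floor.

B is a four-legged stool. The seat is 329×271 mm, 26 mm thick, top at z = 411 mm. It stands on four square legs, each 32×32 mm in cross-section, from z = 0 to the seat underside, each flush with a corner of the seat.

Two stools sit around the table at the −y, −x sides.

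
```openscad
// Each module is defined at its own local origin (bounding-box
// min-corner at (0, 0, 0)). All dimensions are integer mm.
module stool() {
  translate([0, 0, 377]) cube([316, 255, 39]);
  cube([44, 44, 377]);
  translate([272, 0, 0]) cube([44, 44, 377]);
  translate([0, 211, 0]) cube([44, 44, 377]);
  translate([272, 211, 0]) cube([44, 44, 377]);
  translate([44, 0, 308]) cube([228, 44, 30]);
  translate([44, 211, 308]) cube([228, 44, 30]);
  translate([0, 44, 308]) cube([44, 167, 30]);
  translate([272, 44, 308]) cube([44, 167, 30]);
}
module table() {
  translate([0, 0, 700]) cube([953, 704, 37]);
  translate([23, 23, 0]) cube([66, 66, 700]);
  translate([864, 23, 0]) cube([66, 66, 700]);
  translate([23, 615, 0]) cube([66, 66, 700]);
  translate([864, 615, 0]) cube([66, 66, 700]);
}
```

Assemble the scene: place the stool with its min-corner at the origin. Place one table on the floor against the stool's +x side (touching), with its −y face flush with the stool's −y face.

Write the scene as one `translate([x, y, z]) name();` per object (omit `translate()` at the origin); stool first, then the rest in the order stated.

stool();
translate([316, 0, 0]) table();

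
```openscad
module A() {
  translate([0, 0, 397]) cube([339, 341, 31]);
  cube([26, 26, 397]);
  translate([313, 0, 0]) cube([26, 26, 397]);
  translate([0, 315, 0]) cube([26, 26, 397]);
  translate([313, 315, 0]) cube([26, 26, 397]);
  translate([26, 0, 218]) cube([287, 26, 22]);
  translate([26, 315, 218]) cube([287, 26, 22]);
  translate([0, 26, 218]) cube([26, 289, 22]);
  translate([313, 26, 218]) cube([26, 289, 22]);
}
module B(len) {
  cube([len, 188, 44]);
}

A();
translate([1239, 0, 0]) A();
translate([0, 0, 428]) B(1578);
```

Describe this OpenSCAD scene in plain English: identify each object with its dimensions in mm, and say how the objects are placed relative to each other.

A is a four-legged stool. The seat is 339×341 mm, 31 mm thick, top at z = 428 mm. It stands on four square legs, each 26×26 mm in cross-section, from z = 0 to the seat underside, each flush with a corner of the seat. Four stretchers, 26 mm wide and 22 mm tall, connect adjacent legs with their undersides at z = 218 mm, each running between the inner faces of the legs it joins and aligned with the legs' outer faces on the other axis.

B is a rectangular beam 1578 mm long (x), 188 mm deep (y), 44 mm thick (z).

The beam spans the tops of two stools placed 900 mm apart, resting at z = 428 mm.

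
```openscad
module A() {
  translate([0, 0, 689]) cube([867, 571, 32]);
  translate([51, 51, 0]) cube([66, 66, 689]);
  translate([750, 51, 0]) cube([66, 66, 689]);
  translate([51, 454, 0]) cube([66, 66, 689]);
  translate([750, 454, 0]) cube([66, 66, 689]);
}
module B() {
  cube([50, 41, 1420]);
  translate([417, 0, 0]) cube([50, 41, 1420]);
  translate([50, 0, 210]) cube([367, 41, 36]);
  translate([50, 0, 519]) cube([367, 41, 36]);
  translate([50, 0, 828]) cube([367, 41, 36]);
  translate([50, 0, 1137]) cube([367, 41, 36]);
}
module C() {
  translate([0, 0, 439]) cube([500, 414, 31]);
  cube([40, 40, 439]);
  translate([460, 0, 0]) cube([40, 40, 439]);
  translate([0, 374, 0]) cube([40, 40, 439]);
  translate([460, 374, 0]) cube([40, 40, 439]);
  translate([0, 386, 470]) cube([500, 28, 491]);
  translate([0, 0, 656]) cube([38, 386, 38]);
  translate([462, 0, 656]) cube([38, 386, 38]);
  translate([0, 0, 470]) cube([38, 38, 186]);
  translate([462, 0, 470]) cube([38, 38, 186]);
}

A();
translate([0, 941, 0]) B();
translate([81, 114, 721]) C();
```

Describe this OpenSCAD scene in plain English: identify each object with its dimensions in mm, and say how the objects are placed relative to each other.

A is a table: top 867 mm (x) × 571 mm (y), 32 mm thick, upper face at z = 721 mm, on four 66×66 mm square legs, each inset 51 mm from the nearest pair of top edges, running from z = 0 to the bottom of the top.

B is a wooden ladder with two side rails of 50×41 mm section and 1420 mm height, set 467 mm apart overall. Between them run 4 rectangular rungs (41 mm deep, 36 mm thick), front faces flush with the rails' −y face. The bottom of the first rung is 210 mm above the floor and each subsequent rung is 309 mm higher than the one below.

C is a chair: 500×414 mm seat, 31 mm thick, top at z = 470 mm, on four 40 mm square corner legs flush with the seat edges. A 28 mm thick backrest slab spans the full seat width, extending 491 mm above the seat top, its back face flush with the seat's +y edge. Two armrests of 38×38 mm section run along each side from the seat's front edge to the front of the backrest, top faces 224 mm above the seat top and outer faces flush with the seat's x-edges; a 38×38 mm post under the front of each armrest stands on the seat at the front corner.

The ladder is on the floor beside the table on its +y side. The chair is on top of the table.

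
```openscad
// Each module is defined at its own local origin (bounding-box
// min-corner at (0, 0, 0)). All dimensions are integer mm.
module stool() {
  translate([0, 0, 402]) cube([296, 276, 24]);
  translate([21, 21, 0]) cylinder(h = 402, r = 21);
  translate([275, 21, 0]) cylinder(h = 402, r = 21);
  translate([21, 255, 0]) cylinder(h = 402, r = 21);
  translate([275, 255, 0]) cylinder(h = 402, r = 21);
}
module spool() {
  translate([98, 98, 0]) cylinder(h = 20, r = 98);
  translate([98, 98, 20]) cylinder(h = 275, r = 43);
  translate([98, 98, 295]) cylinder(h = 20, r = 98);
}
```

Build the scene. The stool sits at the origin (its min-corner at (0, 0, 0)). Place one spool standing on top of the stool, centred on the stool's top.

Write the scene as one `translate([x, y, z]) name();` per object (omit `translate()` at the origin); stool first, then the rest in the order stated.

stool();
translate([50, 40, 426]) spool();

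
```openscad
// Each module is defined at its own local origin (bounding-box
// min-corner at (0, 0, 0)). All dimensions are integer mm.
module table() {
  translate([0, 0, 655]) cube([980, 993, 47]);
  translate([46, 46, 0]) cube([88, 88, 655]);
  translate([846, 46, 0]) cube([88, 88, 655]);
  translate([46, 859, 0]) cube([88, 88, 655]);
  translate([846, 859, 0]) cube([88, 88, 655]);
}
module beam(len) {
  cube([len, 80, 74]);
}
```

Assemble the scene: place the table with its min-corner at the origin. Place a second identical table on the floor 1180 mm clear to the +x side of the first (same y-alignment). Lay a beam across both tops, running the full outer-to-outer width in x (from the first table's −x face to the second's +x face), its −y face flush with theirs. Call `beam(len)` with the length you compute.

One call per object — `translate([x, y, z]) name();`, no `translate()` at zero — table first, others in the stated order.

table();
translate([2160, 0, 0]) table();
translate([0, 0, 702]) beam(3140);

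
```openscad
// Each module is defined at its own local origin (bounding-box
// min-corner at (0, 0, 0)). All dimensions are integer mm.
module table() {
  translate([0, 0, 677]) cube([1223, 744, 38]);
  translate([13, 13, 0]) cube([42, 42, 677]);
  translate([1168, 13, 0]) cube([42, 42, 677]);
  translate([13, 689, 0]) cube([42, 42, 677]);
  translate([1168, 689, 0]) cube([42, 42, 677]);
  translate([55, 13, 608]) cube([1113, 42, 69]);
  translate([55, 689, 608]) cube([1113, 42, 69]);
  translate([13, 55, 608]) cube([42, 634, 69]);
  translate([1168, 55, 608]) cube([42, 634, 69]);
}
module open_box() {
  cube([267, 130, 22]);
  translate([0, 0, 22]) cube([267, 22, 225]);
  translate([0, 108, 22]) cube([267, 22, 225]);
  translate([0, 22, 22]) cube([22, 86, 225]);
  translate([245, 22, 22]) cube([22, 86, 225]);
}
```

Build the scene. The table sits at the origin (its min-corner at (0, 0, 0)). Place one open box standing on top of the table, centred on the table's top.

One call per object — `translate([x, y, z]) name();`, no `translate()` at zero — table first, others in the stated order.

table();
translate([478, 307, 715]) open_box();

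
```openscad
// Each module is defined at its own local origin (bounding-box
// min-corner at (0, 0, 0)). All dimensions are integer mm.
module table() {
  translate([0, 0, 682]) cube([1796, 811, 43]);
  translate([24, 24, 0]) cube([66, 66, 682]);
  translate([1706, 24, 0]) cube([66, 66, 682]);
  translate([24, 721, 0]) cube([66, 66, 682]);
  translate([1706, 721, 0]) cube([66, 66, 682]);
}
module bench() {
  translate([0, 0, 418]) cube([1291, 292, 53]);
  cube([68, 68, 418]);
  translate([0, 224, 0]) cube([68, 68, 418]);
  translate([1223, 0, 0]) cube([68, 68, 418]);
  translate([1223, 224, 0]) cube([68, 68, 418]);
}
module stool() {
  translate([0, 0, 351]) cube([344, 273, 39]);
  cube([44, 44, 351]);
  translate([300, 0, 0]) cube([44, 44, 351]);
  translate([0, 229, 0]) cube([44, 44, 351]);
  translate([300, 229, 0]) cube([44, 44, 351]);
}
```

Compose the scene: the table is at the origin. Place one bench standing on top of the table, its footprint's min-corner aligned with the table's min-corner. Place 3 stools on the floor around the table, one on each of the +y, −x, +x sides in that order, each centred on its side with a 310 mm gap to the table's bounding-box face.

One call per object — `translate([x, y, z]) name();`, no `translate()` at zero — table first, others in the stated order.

table();
translate([0, 0, 725]) bench();
translate([726, 1121, 0]) stool();
translate([-654, 269, 0]) stool();
translate([2106, 269, 0]) stool();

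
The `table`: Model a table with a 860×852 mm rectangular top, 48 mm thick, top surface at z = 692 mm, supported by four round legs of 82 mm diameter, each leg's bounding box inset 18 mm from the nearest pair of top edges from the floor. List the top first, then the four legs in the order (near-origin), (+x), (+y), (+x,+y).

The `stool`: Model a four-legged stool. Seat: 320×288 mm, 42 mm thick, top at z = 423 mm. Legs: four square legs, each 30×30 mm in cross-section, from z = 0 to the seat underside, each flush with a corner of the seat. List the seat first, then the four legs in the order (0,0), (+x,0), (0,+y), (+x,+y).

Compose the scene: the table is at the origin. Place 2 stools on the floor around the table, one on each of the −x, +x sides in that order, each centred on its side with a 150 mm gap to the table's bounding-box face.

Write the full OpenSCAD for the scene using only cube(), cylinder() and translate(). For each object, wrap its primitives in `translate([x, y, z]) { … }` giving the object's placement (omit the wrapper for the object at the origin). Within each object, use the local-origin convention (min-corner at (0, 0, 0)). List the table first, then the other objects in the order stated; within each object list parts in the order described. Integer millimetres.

translate([0, 0, 644]) cube([860, 852, 48]);
translate([59, 59, 0]) cylinder(h = 644, r = 41);
translate([801, 59, 0]) cylinder(h = 644, r = 41);
translate([59, 793, 0]) cylinder(h = 644, r = 41);
translate([801, 793, 0]) cylinder(h = 644, r = 41);
translate([-470, 282, 0]) {
  translate([0, 0, 381]) cube([320, 288, 42]);
  cube([30, 30, 381]);
  translate([290, 0, 0]) cube([30, 30, 381]);
  translate([0, 258, 0]) cube([30, 30, 381]);
  translate([290, 258, 0]) cube([30, 30, 381]);
}
translate([1010, 282, 0]) {
  translate([0, 0, 381]) cube([320, 288, 42]);
  cube([30, 30, 381]);
  translate([290, 0, 0]) cube([30, 30, 381]);
  translate([0, 258, 0]) cube([30, 30, 381]);
  translate([290, 258, 0]) cube([30, 30, 381]);
}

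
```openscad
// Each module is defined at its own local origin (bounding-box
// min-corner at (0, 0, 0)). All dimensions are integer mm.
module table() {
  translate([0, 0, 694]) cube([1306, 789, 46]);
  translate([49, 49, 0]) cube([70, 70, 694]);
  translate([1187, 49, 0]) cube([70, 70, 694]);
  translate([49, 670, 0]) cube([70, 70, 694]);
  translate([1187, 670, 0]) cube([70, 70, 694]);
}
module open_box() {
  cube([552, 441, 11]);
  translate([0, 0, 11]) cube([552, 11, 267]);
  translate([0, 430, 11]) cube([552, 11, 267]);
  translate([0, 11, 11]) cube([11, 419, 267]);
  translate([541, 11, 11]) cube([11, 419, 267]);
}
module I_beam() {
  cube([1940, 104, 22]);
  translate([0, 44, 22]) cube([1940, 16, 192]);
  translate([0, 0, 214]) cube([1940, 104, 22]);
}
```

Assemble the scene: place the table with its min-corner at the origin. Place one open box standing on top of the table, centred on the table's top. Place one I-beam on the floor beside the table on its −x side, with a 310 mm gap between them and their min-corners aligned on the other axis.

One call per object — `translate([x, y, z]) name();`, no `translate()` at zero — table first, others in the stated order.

table();
translate([377, 174, 740]) open_box();
translate([-2250, 0, 0]) I_beam();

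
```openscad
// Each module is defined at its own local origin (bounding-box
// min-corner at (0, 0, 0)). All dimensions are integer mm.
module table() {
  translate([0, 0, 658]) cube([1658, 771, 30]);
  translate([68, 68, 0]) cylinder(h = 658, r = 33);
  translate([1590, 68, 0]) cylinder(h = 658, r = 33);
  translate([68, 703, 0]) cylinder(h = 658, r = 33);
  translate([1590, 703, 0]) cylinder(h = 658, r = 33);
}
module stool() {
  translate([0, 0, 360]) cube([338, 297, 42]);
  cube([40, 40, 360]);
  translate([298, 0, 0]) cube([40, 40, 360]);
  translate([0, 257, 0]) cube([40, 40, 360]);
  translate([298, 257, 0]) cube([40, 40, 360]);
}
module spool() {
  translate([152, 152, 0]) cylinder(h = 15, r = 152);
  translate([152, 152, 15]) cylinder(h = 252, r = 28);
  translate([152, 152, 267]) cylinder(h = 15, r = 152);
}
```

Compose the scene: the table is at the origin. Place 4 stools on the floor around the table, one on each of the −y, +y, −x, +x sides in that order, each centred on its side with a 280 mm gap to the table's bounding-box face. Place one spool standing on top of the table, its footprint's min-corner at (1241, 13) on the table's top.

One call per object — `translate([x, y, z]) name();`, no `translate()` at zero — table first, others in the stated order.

table();
translate([660, -577, 0]) stool();
translate([660, 1051, 0]) stool();
translate([-618, 237, 0]) stool();
translate([1938, 237, 0]) stool();
translate([1241, 13, 688]) spool();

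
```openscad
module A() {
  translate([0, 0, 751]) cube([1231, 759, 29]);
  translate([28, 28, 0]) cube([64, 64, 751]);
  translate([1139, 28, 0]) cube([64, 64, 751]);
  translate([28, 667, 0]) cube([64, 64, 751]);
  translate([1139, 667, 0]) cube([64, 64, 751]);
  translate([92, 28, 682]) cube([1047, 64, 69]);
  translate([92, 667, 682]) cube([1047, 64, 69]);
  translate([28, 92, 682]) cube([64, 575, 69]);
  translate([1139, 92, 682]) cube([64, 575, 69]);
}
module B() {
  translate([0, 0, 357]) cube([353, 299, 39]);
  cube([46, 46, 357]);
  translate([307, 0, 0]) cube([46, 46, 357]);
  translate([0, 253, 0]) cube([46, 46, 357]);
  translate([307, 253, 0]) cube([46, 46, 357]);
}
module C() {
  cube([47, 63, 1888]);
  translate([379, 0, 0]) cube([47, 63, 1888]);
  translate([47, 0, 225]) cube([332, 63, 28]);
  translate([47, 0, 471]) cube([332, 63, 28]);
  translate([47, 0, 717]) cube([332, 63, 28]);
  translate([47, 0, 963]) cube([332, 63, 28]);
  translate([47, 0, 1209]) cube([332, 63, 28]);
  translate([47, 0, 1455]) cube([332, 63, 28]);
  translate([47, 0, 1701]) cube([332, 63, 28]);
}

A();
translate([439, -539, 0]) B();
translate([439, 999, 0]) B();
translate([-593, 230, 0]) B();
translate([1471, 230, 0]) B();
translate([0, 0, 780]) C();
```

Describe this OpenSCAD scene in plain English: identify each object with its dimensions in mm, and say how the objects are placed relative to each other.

A is a table with a 1231×759 mm rectangular top, 29 mm thick, top surface at z = 780 mm, supported by four 64×64 mm square legs, each inset 28 mm from the nearest pair of top edges, running from the floor. Four apron rails, 64 mm thick and 69 mm tall, run between adjacent legs with their top edges flush with the underside of the top and their outer faces flush with the legs' outer faces.

B is a simple wooden stool: a rectangular seat 353 mm (x) by 299 mm (y), 39 mm thick, top face at z = 396 mm, on four square legs, each 46×46 mm in cross-section. The legs rest on z = 0, each flush with a corner of the seat.

C is a straight ladder. Two 47×63 mm vertical rails, 1888 mm tall, stand 426 mm apart (outside-to-outside) with their front faces coplanar on the −y side. 7 rungs, each 63 mm deep and 28 mm tall, span between the inner faces of the rails, front faces flush with the rails. The lowest rung's underside is at z = 225 mm and rungs are spaced 246 mm apart (underside to underside).

Four stools sit around the table at the −y, +y, −x, +x sides. The ladder is on top of the table.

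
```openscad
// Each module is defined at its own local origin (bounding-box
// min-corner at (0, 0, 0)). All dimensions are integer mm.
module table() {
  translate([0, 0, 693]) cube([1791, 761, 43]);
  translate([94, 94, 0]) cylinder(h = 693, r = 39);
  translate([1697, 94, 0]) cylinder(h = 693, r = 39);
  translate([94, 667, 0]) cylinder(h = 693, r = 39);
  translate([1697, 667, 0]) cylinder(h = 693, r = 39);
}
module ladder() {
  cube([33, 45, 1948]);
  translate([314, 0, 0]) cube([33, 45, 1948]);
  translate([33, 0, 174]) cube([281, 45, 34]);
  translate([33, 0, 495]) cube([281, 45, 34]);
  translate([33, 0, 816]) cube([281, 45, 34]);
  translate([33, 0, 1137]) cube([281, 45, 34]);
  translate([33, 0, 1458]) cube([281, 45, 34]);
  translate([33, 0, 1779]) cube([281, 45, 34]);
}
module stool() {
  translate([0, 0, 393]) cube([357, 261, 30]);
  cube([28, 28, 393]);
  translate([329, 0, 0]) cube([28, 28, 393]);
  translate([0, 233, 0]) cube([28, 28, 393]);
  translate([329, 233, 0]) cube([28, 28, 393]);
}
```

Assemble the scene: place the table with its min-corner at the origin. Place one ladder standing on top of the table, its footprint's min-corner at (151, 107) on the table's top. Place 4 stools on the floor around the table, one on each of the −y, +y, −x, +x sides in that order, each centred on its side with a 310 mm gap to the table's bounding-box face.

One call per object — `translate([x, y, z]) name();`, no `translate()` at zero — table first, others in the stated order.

table();
translate([151, 107, 736]) ladder();
translate([717, -571, 0]) stool();
translate([717, 1071, 0]) stool();
translate([-667, 250, 0]) stool();
translate([2101, 250, 0]) stool();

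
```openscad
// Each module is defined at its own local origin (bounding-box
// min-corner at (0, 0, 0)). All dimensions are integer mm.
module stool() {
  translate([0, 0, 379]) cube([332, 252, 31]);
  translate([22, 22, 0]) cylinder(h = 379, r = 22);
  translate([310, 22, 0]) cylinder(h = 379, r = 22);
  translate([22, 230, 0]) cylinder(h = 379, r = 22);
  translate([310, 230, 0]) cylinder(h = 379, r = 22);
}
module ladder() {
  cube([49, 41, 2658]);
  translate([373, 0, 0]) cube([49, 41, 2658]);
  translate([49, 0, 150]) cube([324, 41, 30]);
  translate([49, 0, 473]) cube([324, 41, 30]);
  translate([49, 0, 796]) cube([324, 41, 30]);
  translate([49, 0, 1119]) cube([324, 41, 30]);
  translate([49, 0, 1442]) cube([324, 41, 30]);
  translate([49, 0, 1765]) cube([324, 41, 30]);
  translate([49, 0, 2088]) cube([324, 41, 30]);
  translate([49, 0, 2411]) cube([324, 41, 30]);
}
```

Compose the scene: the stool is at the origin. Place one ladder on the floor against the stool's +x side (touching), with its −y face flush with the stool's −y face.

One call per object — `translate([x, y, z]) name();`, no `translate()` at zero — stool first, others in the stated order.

stool();
translate([332, 0, 0]) ladder();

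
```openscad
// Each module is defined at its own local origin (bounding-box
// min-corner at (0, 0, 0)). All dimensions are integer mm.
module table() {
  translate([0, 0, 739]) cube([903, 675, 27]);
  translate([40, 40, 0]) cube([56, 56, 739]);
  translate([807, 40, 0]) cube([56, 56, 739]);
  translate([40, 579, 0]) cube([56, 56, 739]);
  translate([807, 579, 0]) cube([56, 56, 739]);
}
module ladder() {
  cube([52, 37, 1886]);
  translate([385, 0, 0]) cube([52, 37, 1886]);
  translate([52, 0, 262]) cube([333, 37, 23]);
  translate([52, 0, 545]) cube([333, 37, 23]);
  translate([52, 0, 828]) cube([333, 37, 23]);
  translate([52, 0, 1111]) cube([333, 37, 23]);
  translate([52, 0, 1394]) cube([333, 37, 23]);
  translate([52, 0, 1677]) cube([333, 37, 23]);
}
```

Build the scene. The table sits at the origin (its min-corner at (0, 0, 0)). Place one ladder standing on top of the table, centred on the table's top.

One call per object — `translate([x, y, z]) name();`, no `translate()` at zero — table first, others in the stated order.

table();
translate([233, 319, 766]) ladder();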